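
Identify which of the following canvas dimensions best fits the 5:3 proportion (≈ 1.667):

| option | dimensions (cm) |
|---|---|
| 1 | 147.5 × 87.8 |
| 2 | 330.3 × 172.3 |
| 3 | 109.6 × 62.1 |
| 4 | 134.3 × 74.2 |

Ratios (long/short): 1 ≈ 1.680; 2 ≈ 1.917; 3 ≈ 1.765; 4 ≈ 1.810.
5:3 ≈ 1.667; option 1 is nearest (Δ 0.013).

1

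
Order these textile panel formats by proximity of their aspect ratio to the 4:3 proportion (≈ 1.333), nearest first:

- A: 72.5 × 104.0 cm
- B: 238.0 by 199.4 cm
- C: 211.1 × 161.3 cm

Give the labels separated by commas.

C, A, B

A: 104.0/72.5 ≈ 1.434 → |1.434 − 1.333| = 0.101
B: 238.0/199.4 ≈ 1.194 → |1.194 − 1.333| = 0.139
C: 211.1/161.3 ≈ 1.309 → |1.309 − 1.333| = 0.024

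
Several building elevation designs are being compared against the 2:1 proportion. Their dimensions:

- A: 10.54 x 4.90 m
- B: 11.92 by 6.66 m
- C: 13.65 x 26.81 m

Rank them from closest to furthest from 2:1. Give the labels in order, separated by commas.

C, A, B

A: 10.54/4.90 ≈ 2.151 → |2.151 − 2.000| = 0.151
B: 11.92/6.66 ≈ 1.790 → |1.790 − 2.000| = 0.210
C: 26.81/13.65 ≈ 1.964 → |1.964 − 2.000| = 0.036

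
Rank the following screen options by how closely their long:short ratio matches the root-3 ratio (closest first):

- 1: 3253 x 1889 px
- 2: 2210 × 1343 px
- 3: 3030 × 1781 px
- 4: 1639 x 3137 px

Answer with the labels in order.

1, 3, 2, 4

Ratios: 1 = 3253 / 1889 ≈ 1.722; 2 = 2210 / 1343 ≈ 1.646; 3 = 3030 / 1781 ≈ 1.701; 4 = 3137 / 1639 ≈ 1.914.
|Δ from 1.732|: 1 0.010; 2 0.086; 3 0.031; 4 0.182.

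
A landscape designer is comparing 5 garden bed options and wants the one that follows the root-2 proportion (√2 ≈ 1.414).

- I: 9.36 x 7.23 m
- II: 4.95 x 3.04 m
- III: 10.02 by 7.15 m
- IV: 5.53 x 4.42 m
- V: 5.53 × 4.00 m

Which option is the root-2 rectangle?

Target root-2 ≈ 1.414.
I: 1.295 (Δ0.119)  II: 1.628 (Δ0.214)  III: 1.401 (Δ0.013)  IV: 1.251 (Δ0.163)  V: 1.383 (Δ0.031)

III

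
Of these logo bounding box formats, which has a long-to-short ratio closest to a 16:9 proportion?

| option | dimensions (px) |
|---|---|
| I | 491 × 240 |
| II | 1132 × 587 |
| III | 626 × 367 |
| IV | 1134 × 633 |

Target 16:9 ≈ 1.778.
I: 2.046 (Δ0.268)  II: 1.928 (Δ0.150)  III: 1.706 (Δ0.072)  IV: 1.791 (Δ0.013)

IV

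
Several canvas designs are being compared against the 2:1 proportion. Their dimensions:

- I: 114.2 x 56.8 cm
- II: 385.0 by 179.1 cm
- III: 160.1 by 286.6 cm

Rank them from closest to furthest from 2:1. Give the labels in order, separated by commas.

I: 114.2/56.8 ≈ 2.011 → |2.011 − 2.000| = 0.011
II: 385.0/179.1 ≈ 2.150 → |2.150 − 2.000| = 0.150
III: 286.6/160.1 ≈ 1.790 → |1.790 − 2.000| = 0.210

I, II, III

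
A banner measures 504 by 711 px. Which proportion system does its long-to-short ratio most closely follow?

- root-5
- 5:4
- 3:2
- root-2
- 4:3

root-2

711/504 ≈ 1.411. Nearest candidates are root-2 (1.414, off by 0.003) and 4:3 (1.333, off by 0.078).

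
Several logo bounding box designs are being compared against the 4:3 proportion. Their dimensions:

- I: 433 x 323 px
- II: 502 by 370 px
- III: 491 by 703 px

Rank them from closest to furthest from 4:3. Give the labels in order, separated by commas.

I, II, III

I: 433/323 ≈ 1.341 → |1.341 − 1.333| = 0.008
II: 502/370 ≈ 1.357 → |1.357 − 1.333| = 0.024
III: 703/491 ≈ 1.432 → |1.432 − 1.333| = 0.099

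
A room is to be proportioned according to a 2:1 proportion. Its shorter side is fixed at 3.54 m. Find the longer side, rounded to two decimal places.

7.08 m

2:1 = 2.00000.
Longer side = 3.54 × 2.00000 ≈ 7.0800 → 7.08 m.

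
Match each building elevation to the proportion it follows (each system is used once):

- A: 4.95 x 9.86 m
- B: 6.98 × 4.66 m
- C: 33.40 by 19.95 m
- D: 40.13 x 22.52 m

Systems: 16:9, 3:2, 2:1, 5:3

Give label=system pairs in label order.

A=2:1, B=3:2, C=5:3, D=16:9

Ratios: A ≈ 1.992; B ≈ 1.498; C ≈ 1.674; D ≈ 1.782.
Targets: 16:9 ≈ 1.778; 3:2 ≈ 1.500; 2:1 ≈ 2.000; 5:3 ≈ 1.667.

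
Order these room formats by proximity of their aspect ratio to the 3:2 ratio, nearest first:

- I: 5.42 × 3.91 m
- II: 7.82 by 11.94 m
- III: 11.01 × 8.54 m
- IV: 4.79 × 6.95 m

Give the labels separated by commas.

Ratios: I = 5.42 / 3.91 ≈ 1.386; II = 11.94 / 7.82 ≈ 1.527; III = 11.01 / 8.54 ≈ 1.289; IV = 6.95 / 4.79 ≈ 1.451.
|Δ from 1.500|: I 0.114; II 0.027; III 0.211; IV 0.049.

II, IV, I, III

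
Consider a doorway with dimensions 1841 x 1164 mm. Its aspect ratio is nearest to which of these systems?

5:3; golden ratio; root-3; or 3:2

Ratio = 1841 / 1164 ≈ 1.582.
Distances: 5:3 1.667 (Δ 0.085); golden ratio 1.618 (Δ 0.036); root-3 1.732 (Δ 0.150); 3:2 1.500 (Δ 0.082).

golden ratio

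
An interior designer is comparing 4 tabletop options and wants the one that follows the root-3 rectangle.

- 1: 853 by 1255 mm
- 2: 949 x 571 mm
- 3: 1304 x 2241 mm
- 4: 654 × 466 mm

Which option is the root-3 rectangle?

Target root-3 ≈ 1.732.
1: 1.471 (Δ0.261)  2: 1.662 (Δ0.070)  3: 1.719 (Δ0.013)  4: 1.403 (Δ0.329)

3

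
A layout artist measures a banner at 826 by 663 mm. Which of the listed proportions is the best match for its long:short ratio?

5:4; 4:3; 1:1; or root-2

Ratio = 826 / 663 ≈ 1.246.
Distances: 5:4 1.250 (Δ 0.004); 4:3 1.333 (Δ 0.087); 1:1 1.000 (Δ 0.246); root-2 1.414 (Δ 0.168).

5:4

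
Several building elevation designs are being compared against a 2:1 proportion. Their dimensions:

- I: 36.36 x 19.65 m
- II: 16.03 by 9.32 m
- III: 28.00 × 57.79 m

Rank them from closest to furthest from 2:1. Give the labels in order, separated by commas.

Ratios: I = 36.36 / 19.65 ≈ 1.850; II = 16.03 / 9.32 ≈ 1.720; III = 57.79 / 28.00 ≈ 2.064.
|Δ from 2.000|: I 0.150; II 0.280; III 0.064.

III, I, II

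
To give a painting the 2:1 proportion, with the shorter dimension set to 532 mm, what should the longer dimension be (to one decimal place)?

2:1 = 2.00000.
Longer side = 532 × 2.00000 ≈ 1064.000 → 1064.0 mm.

1064.0 mm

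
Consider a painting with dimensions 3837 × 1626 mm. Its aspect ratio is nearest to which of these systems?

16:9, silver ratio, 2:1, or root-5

Ratio = 3837 / 1626 ≈ 2.360.
Distances: 16:9 1.778 (Δ 0.582); silver ratio 2.414 (Δ 0.054); 2:1 2.000 (Δ 0.360); root-5 2.236 (Δ 0.124).

silver ratio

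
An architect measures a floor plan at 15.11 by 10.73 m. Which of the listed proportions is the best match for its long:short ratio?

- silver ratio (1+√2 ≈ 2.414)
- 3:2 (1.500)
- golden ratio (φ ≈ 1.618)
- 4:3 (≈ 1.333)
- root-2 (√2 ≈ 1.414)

15.11/10.73 ≈ 1.408. Nearest candidates are root-2 (1.414, off by 0.006) and 4:3 (1.333, off by 0.075).

root-2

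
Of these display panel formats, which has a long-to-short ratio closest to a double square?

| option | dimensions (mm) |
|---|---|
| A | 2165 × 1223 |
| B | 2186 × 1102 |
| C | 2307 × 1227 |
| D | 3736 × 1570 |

B

Ratios (long/short): A ≈ 1.770; B ≈ 1.984; C ≈ 1.880; D ≈ 2.380.
2:1 ≈ 2.000; option B is nearest (Δ 0.016).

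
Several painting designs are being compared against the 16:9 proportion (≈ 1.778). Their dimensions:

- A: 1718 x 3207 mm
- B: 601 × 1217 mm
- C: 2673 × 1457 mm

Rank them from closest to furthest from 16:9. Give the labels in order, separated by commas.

C, A, B

Ratios: A = 3207 / 1718 ≈ 1.867; B = 1217 / 601 ≈ 2.025; C = 2673 / 1457 ≈ 1.835.
|Δ from 1.778|: A 0.089; B 0.247; C 0.057.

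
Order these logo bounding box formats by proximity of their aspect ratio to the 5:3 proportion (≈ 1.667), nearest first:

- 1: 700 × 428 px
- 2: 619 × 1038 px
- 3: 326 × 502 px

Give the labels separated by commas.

2, 1, 3

1: 700/428 ≈ 1.636 → |1.636 − 1.667| = 0.031
2: 1038/619 ≈ 1.677 → |1.677 − 1.667| = 0.010
3: 502/326 ≈ 1.540 → |1.540 − 1.667| = 0.127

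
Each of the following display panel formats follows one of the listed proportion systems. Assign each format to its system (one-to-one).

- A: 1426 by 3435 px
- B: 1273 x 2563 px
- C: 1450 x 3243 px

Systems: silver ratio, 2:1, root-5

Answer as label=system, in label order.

A=silver ratio, B=2:1, C=root-5

Ratios: A ≈ 2.409; B ≈ 2.013; C ≈ 2.237.
Targets: silver ratio ≈ 2.414; 2:1 ≈ 2.000; root-5 ≈ 2.236.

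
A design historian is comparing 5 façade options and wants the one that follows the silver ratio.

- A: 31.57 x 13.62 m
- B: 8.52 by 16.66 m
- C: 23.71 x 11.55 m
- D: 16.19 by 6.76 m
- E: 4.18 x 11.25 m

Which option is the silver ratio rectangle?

D

Target silver ratio ≈ 2.414.
A: 2.318 (Δ0.096)  B: 1.955 (Δ0.459)  C: 2.053 (Δ0.361)  D: 2.395 (Δ0.019)  E: 2.691 (Δ0.277)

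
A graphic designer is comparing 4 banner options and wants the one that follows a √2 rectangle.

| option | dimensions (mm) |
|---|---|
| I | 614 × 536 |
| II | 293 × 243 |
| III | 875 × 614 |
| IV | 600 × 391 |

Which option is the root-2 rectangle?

Target root-2 ≈ 1.414.
I: 1.146 (Δ0.268)  II: 1.206 (Δ0.208)  III: 1.425 (Δ0.011)  IV: 1.535 (Δ0.121)

III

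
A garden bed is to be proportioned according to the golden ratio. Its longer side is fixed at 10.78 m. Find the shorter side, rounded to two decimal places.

golden ratio ≈ 1.61803.
Shorter side = 10.78 ÷ 1.61803 ≈ 6.6624 → 6.66 m.

6.66 m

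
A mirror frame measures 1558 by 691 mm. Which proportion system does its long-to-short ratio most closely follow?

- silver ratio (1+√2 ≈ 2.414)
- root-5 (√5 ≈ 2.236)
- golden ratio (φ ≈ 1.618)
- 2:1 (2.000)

root-5

1558/691 ≈ 2.255. Nearest candidates are root-5 (2.236, off by 0.019) and silver ratio (2.414, off by 0.159).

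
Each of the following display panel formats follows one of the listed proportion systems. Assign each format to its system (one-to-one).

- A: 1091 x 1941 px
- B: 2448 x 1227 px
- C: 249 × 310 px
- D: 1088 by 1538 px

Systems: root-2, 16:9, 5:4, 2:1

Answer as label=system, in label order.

A=16:9, B=2:1, C=5:4, D=root-2

A = 1941/1091 ≈ 1.779 → 16:9 (1.778)
B = 2448/1227 ≈ 1.995 → 2:1 (2.000)
C = 310/249 ≈ 1.245 → 5:4 (1.250)
D = 1538/1088 ≈ 1.414 → root-2 (1.414)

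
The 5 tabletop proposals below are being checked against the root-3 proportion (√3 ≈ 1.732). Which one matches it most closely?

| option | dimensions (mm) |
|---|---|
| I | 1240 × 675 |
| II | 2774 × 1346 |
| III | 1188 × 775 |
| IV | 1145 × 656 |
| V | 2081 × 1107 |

IV

Target root-3 ≈ 1.732.
I: 1.837 (Δ0.105)  II: 2.061 (Δ0.329)  III: 1.533 (Δ0.199)  IV: 1.745 (Δ0.013)  V: 1.880 (Δ0.148)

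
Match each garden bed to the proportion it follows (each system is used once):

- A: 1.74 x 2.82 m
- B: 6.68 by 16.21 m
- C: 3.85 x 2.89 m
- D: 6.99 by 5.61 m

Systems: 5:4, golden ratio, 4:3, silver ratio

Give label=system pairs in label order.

A=golden ratio, B=silver ratio, C=4:3, D=5:4

Ratios: A ≈ 1.621; B ≈ 2.427; C ≈ 1.332; D ≈ 1.246.
Targets: 5:4 ≈ 1.250; golden ratio ≈ 1.618; 4:3 ≈ 1.333; silver ratio ≈ 2.414.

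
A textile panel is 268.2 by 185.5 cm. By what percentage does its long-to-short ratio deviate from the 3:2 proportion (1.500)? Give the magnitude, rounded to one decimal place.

3.6%

Ratio = 268.2 / 185.5 ≈ 1.4458.
Ideal 3:2 = 1.5000. |1.4458 − 1.5000| / 1.5000 ≈ 3.61% → 3.6%.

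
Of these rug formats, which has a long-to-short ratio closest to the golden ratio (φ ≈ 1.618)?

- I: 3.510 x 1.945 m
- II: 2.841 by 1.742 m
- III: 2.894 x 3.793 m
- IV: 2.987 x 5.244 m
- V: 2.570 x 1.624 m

II

Ratios (long/short): I ≈ 1.805; II ≈ 1.631; III ≈ 1.311; IV ≈ 1.756; V ≈ 1.583.
golden ratio ≈ 1.618; option II is nearest (Δ 0.013).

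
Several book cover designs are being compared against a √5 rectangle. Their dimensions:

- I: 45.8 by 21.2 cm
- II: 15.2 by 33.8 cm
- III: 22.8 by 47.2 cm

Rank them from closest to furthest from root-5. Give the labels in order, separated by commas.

II, I, III

I: 45.8/21.2 ≈ 2.160 → |2.160 − 2.236| = 0.076
II: 33.8/15.2 ≈ 2.224 → |2.224 − 2.236| = 0.012
III: 47.2/22.8 ≈ 2.070 → |2.070 − 2.236| = 0.166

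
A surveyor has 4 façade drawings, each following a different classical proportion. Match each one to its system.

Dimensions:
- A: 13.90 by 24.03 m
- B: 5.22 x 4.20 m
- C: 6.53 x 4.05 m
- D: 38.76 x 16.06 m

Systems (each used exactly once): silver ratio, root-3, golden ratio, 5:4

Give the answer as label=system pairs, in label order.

A=root-3, B=5:4, C=golden ratio, D=silver ratio

A = 24.03/13.90 ≈ 1.729 → root-3 (1.732)
B = 5.22/4.20 ≈ 1.243 → 5:4 (1.250)
C = 6.53/4.05 ≈ 1.612 → golden ratio (1.618)
D = 38.76/16.06 ≈ 2.413 → silver ratio (2.414)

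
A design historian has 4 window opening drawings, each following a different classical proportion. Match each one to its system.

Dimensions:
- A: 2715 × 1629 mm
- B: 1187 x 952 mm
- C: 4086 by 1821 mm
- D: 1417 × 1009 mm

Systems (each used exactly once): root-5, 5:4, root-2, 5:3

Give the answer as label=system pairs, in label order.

Ratios: A ≈ 1.667; B ≈ 1.247; C ≈ 2.244; D ≈ 1.404.
Targets: root-5 ≈ 2.236; 5:4 ≈ 1.250; root-2 ≈ 1.414; 5:3 ≈ 1.667.

A=5:3, B=5:4, C=root-5, D=root-2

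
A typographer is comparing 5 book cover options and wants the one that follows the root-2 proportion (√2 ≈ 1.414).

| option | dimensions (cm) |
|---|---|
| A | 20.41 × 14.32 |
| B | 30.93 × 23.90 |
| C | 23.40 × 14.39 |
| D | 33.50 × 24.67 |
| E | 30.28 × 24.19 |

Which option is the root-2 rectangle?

Ratios (long/short): A ≈ 1.425; B ≈ 1.294; C ≈ 1.626; D ≈ 1.358; E ≈ 1.252.
root-2 ≈ 1.414; option A is nearest (Δ 0.011).

A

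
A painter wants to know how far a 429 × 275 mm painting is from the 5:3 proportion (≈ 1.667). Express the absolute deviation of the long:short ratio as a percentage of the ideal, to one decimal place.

6.4%

Ratio = 429 / 275 ≈ 1.5600.
Ideal 5:3 ≈ 1.6667. |1.5600 − 1.6667| / 1.6667 ≈ 6.40% → 6.4%.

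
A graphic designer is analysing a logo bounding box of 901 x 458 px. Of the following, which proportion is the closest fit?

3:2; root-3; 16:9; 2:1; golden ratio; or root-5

901/458 ≈ 1.967. Nearest candidates are 2:1 (2.000, off by 0.033) and 16:9 (1.778, off by 0.189).

2:1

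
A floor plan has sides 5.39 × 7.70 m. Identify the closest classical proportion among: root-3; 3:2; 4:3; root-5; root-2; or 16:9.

root-2

7.70/5.39 ≈ 1.429. Nearest candidates are root-2 (1.414, off by 0.015) and 3:2 (1.500, off by 0.071).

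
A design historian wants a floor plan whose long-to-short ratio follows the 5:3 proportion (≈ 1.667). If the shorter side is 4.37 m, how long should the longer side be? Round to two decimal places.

5:3 ≈ 1.66667.
Longer side = 4.37 × 1.66667 ≈ 7.2833 → 7.28 m.

7.28 m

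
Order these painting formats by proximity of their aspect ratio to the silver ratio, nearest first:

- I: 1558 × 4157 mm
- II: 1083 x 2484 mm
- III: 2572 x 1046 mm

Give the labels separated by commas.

III, II, I

I: 4157/1558 ≈ 2.668 → |2.668 − 2.414| = 0.254
II: 2484/1083 ≈ 2.294 → |2.294 − 2.414| = 0.120
III: 2572/1046 ≈ 2.459 → |2.459 − 2.414| = 0.045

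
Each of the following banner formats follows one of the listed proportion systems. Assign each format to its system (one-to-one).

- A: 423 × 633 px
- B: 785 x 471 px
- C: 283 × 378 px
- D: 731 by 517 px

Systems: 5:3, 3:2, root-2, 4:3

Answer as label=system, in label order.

Ratios: A ≈ 1.496; B ≈ 1.667; C ≈ 1.336; D ≈ 1.414.
Targets: 5:3 ≈ 1.667; 3:2 ≈ 1.500; root-2 ≈ 1.414; 4:3 ≈ 1.333.

A=3:2, B=5:3, C=4:3, D=root-2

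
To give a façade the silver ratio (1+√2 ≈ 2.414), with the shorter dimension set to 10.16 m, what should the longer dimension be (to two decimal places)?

24.53 m

silver ratio ≈ 2.41421.
Longer side = 10.16 × 2.41421 ≈ 24.5284 → 24.53 m.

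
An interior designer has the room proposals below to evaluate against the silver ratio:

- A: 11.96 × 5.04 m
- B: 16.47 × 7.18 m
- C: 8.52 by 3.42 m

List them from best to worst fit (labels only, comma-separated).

A: 11.96/5.04 ≈ 2.373 → |2.373 − 2.414| = 0.041
B: 16.47/7.18 ≈ 2.294 → |2.294 − 2.414| = 0.120
C: 8.52/3.42 ≈ 2.491 → |2.491 − 2.414| = 0.077

A, C, B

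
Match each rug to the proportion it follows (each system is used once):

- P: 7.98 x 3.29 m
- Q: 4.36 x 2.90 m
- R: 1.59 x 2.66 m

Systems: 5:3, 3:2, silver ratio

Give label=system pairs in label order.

P=silver ratio, Q=3:2, R=5:3

Ratios: P ≈ 2.426; Q ≈ 1.503; R ≈ 1.673.
Targets: 5:3 ≈ 1.667; 3:2 ≈ 1.500; silver ratio ≈ 2.414.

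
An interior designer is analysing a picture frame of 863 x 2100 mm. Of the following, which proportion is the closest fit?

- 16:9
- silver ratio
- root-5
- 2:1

silver ratio

Ratio = 2100 / 863 ≈ 2.433.
Distances: 16:9 1.778 (Δ 0.655); silver ratio 2.414 (Δ 0.019); root-5 2.236 (Δ 0.197); 2:1 2.000 (Δ 0.433).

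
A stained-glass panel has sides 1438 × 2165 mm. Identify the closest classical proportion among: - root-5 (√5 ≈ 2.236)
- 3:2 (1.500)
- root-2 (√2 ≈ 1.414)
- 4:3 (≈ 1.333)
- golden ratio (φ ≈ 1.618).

3:2

Ratio = 2165 / 1438 ≈ 1.506.
Distances: root-5 2.236 (Δ 0.730); 3:2 1.500 (Δ 0.006); root-2 1.414 (Δ 0.092); 4:3 1.333 (Δ 0.173); golden ratio 1.618 (Δ 0.112).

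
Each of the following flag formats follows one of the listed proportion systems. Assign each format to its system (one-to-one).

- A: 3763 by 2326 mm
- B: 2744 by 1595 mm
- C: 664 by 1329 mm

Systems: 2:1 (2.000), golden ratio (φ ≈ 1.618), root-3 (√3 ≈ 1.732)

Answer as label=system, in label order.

A = 3763/2326 ≈ 1.618 → golden ratio (1.618)
B = 2744/1595 ≈ 1.720 → root-3 (1.732)
C = 1329/664 ≈ 2.002 → 2:1 (2.000)

A=golden ratio, B=root-3, C=2:1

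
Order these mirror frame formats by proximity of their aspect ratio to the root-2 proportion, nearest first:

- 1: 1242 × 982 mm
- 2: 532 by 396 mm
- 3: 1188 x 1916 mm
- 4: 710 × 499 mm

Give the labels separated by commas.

4, 2, 1, 3

Ratios: 1 = 1242 / 982 ≈ 1.265; 2 = 532 / 396 ≈ 1.343; 3 = 1916 / 1188 ≈ 1.613; 4 = 710 / 499 ≈ 1.423.
|Δ from 1.414|: 1 0.149; 2 0.071; 3 0.199; 4 0.009.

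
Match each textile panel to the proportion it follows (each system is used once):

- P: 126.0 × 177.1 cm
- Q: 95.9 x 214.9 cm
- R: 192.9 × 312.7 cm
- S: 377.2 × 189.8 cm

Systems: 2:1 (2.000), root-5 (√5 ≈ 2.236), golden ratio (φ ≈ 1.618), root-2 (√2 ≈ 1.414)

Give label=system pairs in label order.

Ratios: P ≈ 1.406; Q ≈ 2.241; R ≈ 1.621; S ≈ 1.987.
Targets: 2:1 ≈ 2.000; root-5 ≈ 2.236; golden ratio ≈ 1.618; root-2 ≈ 1.414.

P=root-2, Q=root-5, R=golden ratio, S=2:1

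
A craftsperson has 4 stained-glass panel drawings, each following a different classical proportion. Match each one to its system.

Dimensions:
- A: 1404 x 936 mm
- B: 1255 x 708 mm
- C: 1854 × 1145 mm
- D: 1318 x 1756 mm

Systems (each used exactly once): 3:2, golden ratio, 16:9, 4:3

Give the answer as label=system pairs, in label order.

Ratios: A ≈ 1.500; B ≈ 1.773; C ≈ 1.619; D ≈ 1.332.
Targets: 3:2 ≈ 1.500; golden ratio ≈ 1.618; 16:9 ≈ 1.778; 4:3 ≈ 1.333.

A=3:2, B=16:9, C=golden ratio, D=4:3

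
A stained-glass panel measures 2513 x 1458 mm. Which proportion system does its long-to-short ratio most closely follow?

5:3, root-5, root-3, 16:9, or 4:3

Ratio = 2513 / 1458 ≈ 1.724.
Distances: 5:3 1.667 (Δ 0.057); root-5 2.236 (Δ 0.512); root-3 1.732 (Δ 0.008); 16:9 1.778 (Δ 0.054); 4:3 1.333 (Δ 0.391).

root-3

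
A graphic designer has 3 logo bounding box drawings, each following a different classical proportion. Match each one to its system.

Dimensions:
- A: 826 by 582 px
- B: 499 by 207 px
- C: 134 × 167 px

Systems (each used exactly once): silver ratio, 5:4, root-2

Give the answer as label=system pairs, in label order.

A=root-2, B=silver ratio, C=5:4

Ratios: A ≈ 1.419; B ≈ 2.411; C ≈ 1.246.
Targets: silver ratio ≈ 2.414; 5:4 ≈ 1.250; root-2 ≈ 1.414.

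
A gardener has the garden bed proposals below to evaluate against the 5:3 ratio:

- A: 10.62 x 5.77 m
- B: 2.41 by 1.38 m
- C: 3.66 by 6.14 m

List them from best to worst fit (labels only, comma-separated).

A: 10.62/5.77 ≈ 1.841 → |1.841 − 1.667| = 0.174
B: 2.41/1.38 ≈ 1.746 → |1.746 − 1.667| = 0.079
C: 6.14/3.66 ≈ 1.678 → |1.678 − 1.667| = 0.011

C, B, A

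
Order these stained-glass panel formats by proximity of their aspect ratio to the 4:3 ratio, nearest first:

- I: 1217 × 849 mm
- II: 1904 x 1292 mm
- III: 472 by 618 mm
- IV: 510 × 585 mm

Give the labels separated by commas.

III, I, II, IV

I: 1217/849 ≈ 1.433 → |1.433 − 1.333| = 0.100
II: 1904/1292 ≈ 1.474 → |1.474 − 1.333| = 0.141
III: 618/472 ≈ 1.309 → |1.309 − 1.333| = 0.024
IV: 585/510 ≈ 1.147 → |1.147 − 1.333| = 0.186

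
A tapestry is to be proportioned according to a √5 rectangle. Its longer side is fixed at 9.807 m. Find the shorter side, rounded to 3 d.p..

4.386 m

root-5 ≈ 2.23607.
Shorter side = 9.807 ÷ 2.23607 ≈ 4.38582 → 4.386 m.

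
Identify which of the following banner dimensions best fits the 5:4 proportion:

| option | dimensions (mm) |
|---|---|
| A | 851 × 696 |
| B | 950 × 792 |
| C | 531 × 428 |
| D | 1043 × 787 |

C

Target 5:4 ≈ 1.250.
A: 1.223 (Δ0.027)  B: 1.199 (Δ0.051)  C: 1.241 (Δ0.009)  D: 1.325 (Δ0.075)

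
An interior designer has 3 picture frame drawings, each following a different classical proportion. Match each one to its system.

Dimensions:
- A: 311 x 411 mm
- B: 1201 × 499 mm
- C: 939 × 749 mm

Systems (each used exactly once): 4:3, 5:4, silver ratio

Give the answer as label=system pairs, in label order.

Ratios: A ≈ 1.322; B ≈ 2.407; C ≈ 1.254.
Targets: 4:3 ≈ 1.333; 5:4 ≈ 1.250; silver ratio ≈ 2.414.

A=4:3, B=silver ratio, C=5:4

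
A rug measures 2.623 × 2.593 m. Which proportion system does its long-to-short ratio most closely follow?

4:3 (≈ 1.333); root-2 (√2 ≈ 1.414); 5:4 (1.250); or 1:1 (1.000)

1:1

Ratio = 2.623 / 2.593 ≈ 1.012.
Distances: 4:3 1.333 (Δ 0.321); root-2 1.414 (Δ 0.402); 5:4 1.250 (Δ 0.238); 1:1 1.000 (Δ 0.012).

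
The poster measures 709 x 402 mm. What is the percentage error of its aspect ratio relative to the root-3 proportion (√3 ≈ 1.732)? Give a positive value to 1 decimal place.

1.8%

Ratio = 709 / 402 ≈ 1.7637.
Ideal root-3 ≈ 1.7321. |1.7637 − 1.7321| / 1.7321 ≈ 1.82% → 1.8%.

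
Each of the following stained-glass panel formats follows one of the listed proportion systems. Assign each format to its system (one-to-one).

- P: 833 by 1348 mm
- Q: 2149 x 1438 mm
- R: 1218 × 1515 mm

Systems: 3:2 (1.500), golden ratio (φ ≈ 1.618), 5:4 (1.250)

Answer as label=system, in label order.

P = 1348/833 ≈ 1.618 → golden ratio (1.618)
Q = 2149/1438 ≈ 1.494 → 3:2 (1.500)
R = 1515/1218 ≈ 1.244 → 5:4 (1.250)

P=golden ratio, Q=3:2, R=5:4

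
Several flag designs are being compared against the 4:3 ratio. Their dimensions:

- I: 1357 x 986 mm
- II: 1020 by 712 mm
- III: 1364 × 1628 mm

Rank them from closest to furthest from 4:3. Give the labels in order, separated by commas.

Ratios: I = 1357 / 986 ≈ 1.376; II = 1020 / 712 ≈ 1.433; III = 1628 / 1364 ≈ 1.194.
|Δ from 1.333|: I 0.043; II 0.100; III 0.139.

I, II, III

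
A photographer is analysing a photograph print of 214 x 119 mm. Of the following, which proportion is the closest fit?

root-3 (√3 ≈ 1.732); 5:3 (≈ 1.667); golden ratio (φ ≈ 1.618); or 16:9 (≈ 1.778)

16:9

214/119 ≈ 1.798. Nearest candidates are 16:9 (1.778, off by 0.020) and root-3 (1.732, off by 0.066).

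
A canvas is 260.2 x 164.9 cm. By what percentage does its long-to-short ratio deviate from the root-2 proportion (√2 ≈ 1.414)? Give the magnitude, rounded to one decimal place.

Ratio = 260.2 / 164.9 ≈ 1.5779.
Ideal root-2 ≈ 1.4142. |1.5779 − 1.4142| / 1.4142 ≈ 11.58% → 11.6%.

11.6%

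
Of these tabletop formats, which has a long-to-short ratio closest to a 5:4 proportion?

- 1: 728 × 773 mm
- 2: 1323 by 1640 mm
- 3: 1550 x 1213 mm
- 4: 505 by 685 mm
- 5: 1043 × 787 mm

2

Target 5:4 ≈ 1.250.
1: 1.062 (Δ0.188)  2: 1.240 (Δ0.010)  3: 1.278 (Δ0.028)  4: 1.356 (Δ0.106)  5: 1.325 (Δ0.075)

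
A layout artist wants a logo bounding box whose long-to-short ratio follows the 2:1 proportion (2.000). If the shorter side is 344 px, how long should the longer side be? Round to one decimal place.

688.0 px

2:1 = 2.00000.
Longer side = 344 × 2.00000 ≈ 688.000 → 688.0 px.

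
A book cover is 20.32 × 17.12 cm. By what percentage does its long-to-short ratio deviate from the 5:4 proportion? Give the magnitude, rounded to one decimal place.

Ratio = 20.32 / 17.12 ≈ 1.1869.
Ideal 5:4 = 1.2500. |1.1869 − 1.2500| / 1.2500 ≈ 5.05% → 5.0%.

5.0%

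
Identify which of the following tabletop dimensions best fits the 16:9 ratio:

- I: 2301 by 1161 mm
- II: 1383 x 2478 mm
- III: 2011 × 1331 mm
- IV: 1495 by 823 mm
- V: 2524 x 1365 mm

Ratios (long/short): I ≈ 1.982; II ≈ 1.792; III ≈ 1.511; IV ≈ 1.817; V ≈ 1.849.
16:9 ≈ 1.778; option II is nearest (Δ 0.014).

II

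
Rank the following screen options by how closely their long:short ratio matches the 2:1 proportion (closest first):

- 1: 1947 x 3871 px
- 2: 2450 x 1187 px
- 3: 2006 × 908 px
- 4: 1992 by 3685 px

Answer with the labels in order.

Ratios: 1 = 3871 / 1947 ≈ 1.988; 2 = 2450 / 1187 ≈ 2.064; 3 = 2006 / 908 ≈ 2.209; 4 = 3685 / 1992 ≈ 1.850.
|Δ from 2.000|: 1 0.012; 2 0.064; 3 0.209; 4 0.150.

1, 2, 4, 3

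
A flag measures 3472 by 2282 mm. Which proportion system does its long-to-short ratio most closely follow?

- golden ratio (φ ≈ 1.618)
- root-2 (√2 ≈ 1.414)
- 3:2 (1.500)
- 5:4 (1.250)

Ratio = 3472 / 2282 ≈ 1.521.
Distances: golden ratio 1.618 (Δ 0.097); root-2 1.414 (Δ 0.107); 3:2 1.500 (Δ 0.021); 5:4 1.250 (Δ 0.271).

3:2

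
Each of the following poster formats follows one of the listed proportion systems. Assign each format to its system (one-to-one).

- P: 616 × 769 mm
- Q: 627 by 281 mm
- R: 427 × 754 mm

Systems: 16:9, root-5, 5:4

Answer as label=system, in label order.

P = 769/616 ≈ 1.248 → 5:4 (1.250)
Q = 627/281 ≈ 2.231 → root-5 (2.236)
R = 754/427 ≈ 1.766 → 16:9 (1.778)

P=5:4, Q=root-5, R=16:9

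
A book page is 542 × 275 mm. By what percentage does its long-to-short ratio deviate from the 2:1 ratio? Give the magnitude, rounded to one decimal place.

Ratio = 542 / 275 ≈ 1.9709.
Ideal 2:1 = 2.0000. |1.9709 − 2.0000| / 2.0000 ≈ 1.45% → 1.5%.

1.5%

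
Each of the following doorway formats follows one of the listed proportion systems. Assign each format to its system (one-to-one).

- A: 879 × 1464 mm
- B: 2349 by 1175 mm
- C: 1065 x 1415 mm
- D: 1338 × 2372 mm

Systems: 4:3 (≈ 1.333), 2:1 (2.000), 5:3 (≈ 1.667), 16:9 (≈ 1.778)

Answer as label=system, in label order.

A=5:3, B=2:1, C=4:3, D=16:9

A = 1464/879 ≈ 1.666 → 5:3 (1.667)
B = 2349/1175 ≈ 1.999 → 2:1 (2.000)
C = 1415/1065 ≈ 1.329 → 4:3 (1.333)
D = 2372/1338 ≈ 1.773 → 16:9 (1.778)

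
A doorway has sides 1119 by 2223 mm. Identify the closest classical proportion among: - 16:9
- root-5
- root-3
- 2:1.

2:1

2223/1119 ≈ 1.987. Nearest candidates are 2:1 (2.000, off by 0.013) and 16:9 (1.778, off by 0.209).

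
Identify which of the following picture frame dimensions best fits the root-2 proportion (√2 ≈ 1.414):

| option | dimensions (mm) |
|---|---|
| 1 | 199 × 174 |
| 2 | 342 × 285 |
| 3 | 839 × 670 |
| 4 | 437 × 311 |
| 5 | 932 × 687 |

Ratios (long/short): 1 ≈ 1.144; 2 ≈ 1.200; 3 ≈ 1.252; 4 ≈ 1.405; 5 ≈ 1.357.
root-2 ≈ 1.414; option 4 is nearest (Δ 0.009).

4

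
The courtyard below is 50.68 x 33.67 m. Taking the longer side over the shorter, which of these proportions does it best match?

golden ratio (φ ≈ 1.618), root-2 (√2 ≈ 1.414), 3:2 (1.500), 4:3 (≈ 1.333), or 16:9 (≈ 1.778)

3:2

Ratio = 50.68 / 33.67 ≈ 1.505.
Distances: golden ratio 1.618 (Δ 0.113); root-2 1.414 (Δ 0.091); 3:2 1.500 (Δ 0.005); 4:3 1.333 (Δ 0.172); 16:9 1.778 (Δ 0.273).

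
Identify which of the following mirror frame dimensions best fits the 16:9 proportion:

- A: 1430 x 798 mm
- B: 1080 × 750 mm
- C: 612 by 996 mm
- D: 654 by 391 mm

Ratios (long/short): A ≈ 1.792; B ≈ 1.440; C ≈ 1.627; D ≈ 1.673.
16:9 ≈ 1.778; option A is nearest (Δ 0.014).

A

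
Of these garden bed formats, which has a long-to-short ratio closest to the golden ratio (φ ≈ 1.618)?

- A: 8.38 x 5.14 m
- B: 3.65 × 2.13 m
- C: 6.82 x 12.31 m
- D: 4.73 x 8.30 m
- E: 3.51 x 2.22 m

A

Ratios (long/short): A ≈ 1.630; B ≈ 1.714; C ≈ 1.805; D ≈ 1.755; E ≈ 1.581.
golden ratio ≈ 1.618; option A is nearest (Δ 0.012).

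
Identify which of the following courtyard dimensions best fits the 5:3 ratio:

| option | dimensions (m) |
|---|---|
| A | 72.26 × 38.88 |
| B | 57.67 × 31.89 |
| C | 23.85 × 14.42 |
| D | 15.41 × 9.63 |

C

Target 5:3 ≈ 1.667.
A: 1.859 (Δ0.192)  B: 1.808 (Δ0.141)  C: 1.654 (Δ0.013)  D: 1.600 (Δ0.067)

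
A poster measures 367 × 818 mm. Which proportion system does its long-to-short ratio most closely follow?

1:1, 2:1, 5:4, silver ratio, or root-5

root-5

818/367 ≈ 2.229. Nearest candidates are root-5 (2.236, off by 0.007) and silver ratio (2.414, off by 0.185).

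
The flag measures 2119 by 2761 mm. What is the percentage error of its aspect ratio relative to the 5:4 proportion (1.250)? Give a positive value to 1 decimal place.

4.2%

Ratio = 2761 / 2119 ≈ 1.3030.
Ideal 5:4 = 1.2500. |1.3030 − 1.2500| / 1.2500 ≈ 4.24% → 4.2%.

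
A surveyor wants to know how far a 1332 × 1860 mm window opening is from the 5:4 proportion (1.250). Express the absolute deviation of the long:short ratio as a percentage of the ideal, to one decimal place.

Ratio = 1860 / 1332 ≈ 1.3964.
Ideal 5:4 = 1.2500. |1.3964 − 1.2500| / 1.2500 ≈ 11.71% → 11.7%.

11.7%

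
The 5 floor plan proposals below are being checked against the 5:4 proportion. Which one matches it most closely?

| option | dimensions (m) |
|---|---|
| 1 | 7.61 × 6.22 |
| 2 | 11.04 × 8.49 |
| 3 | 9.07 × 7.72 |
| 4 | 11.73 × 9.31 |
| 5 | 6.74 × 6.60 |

Target 5:4 ≈ 1.250.
1: 1.223 (Δ0.027)  2: 1.300 (Δ0.050)  3: 1.175 (Δ0.075)  4: 1.260 (Δ0.010)  5: 1.021 (Δ0.229)

4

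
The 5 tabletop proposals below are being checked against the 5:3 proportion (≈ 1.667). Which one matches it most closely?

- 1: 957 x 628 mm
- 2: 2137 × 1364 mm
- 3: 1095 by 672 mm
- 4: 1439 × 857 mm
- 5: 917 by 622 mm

4

Target 5:3 ≈ 1.667.
1: 1.524 (Δ0.143)  2: 1.567 (Δ0.100)  3: 1.629 (Δ0.038)  4: 1.679 (Δ0.012)  5: 1.474 (Δ0.193)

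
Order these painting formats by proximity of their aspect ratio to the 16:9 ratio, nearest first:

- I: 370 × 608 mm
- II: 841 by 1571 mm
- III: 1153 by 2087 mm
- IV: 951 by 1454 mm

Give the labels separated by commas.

Ratios: I = 608 / 370 ≈ 1.643; II = 1571 / 841 ≈ 1.868; III = 2087 / 1153 ≈ 1.810; IV = 1454 / 951 ≈ 1.529.
|Δ from 1.778|: I 0.135; II 0.090; III 0.032; IV 0.249.

III, II, I, IV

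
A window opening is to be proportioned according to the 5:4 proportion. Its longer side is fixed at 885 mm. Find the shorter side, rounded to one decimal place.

708.0 mm

5:4 = 1.25000.
Shorter side = 885 ÷ 1.25000 ≈ 708.000 → 708.0 mm.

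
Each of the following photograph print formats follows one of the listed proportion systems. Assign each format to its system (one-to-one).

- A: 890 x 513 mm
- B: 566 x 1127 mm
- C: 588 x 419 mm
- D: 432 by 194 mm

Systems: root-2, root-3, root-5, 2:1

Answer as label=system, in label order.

A=root-3, B=2:1, C=root-2, D=root-5

A = 890/513 ≈ 1.735 → root-3 (1.732)
B = 1127/566 ≈ 1.991 → 2:1 (2.000)
C = 588/419 ≈ 1.403 → root-2 (1.414)
D = 432/194 ≈ 2.227 → root-5 (2.236)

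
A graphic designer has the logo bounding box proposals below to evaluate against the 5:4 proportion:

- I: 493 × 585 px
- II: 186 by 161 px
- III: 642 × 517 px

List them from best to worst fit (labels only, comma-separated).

III, I, II

I: 585/493 ≈ 1.187 → |1.187 − 1.250| = 0.063
II: 186/161 ≈ 1.155 → |1.155 − 1.250| = 0.095
III: 642/517 ≈ 1.242 → |1.242 − 1.250| = 0.008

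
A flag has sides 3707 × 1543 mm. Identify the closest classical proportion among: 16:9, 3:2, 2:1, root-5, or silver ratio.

3707/1543 ≈ 2.402. Nearest candidates are silver ratio (2.414, off by 0.012) and root-5 (2.236, off by 0.166).

silver ratio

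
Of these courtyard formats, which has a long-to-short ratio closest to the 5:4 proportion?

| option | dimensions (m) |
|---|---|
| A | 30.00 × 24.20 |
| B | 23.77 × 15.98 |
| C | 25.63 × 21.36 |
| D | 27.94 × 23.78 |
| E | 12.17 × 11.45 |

A

Ratios (long/short): A ≈ 1.240; B ≈ 1.487; C ≈ 1.200; D ≈ 1.175; E ≈ 1.063.
5:4 ≈ 1.250; option A is nearest (Δ 0.010).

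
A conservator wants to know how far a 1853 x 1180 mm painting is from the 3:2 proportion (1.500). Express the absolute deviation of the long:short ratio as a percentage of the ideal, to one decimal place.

Ratio = 1853 / 1180 ≈ 1.5703.
Ideal 3:2 = 1.5000. |1.5703 − 1.5000| / 1.5000 ≈ 4.69% → 4.7%.

4.7%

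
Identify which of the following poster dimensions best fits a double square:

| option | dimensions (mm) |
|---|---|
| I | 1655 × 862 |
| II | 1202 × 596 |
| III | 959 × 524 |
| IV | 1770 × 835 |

II

Ratios (long/short): I ≈ 1.920; II ≈ 2.017; III ≈ 1.830; IV ≈ 2.120.
2:1 ≈ 2.000; option II is nearest (Δ 0.017).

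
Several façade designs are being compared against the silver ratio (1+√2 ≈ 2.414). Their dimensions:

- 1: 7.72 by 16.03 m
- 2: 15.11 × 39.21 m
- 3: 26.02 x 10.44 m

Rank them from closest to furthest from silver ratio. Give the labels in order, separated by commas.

3, 2, 1

1: 16.03/7.72 ≈ 2.076 → |2.076 − 2.414| = 0.338
2: 39.21/15.11 ≈ 2.595 → |2.595 − 2.414| = 0.181
3: 26.02/10.44 ≈ 2.492 → |2.492 − 2.414| = 0.078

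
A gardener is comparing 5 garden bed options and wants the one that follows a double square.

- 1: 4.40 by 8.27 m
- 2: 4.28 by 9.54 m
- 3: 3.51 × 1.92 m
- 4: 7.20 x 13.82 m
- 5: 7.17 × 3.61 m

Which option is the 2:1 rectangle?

Target 2:1 ≈ 2.000.
1: 1.880 (Δ0.120)  2: 2.229 (Δ0.229)  3: 1.828 (Δ0.172)  4: 1.919 (Δ0.081)  5: 1.986 (Δ0.014)

5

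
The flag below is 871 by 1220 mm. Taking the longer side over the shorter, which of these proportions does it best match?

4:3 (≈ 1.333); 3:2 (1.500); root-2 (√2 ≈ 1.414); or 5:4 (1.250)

root-2

Ratio = 1220 / 871 ≈ 1.401.
Distances: 4:3 1.333 (Δ 0.068); 3:2 1.500 (Δ 0.099); root-2 1.414 (Δ 0.013); 5:4 1.250 (Δ 0.151).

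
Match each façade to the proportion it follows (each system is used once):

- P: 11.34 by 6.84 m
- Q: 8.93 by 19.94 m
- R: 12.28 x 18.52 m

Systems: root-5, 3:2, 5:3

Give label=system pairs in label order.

P=5:3, Q=root-5, R=3:2

Ratios: P ≈ 1.658; Q ≈ 2.233; R ≈ 1.508.
Targets: root-5 ≈ 2.236; 3:2 ≈ 1.500; 5:3 ≈ 1.667.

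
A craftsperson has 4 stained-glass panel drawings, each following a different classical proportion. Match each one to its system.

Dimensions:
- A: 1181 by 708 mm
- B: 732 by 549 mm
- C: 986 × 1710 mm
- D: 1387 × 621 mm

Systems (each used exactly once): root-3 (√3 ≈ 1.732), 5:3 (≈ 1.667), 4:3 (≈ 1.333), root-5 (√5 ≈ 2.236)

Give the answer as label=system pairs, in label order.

A=5:3, B=4:3, C=root-3, D=root-5

Ratios: A ≈ 1.668; B ≈ 1.333; C ≈ 1.734; D ≈ 2.233.
Targets: root-3 ≈ 1.732; 5:3 ≈ 1.667; 4:3 ≈ 1.333; root-5 ≈ 2.236.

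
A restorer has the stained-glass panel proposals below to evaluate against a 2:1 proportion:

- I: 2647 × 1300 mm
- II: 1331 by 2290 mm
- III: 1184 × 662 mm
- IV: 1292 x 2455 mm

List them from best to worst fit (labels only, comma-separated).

I, IV, III, II

I: 2647/1300 ≈ 2.036 → |2.036 − 2.000| = 0.036
II: 2290/1331 ≈ 1.721 → |1.721 − 2.000| = 0.279
III: 1184/662 ≈ 1.789 → |1.789 − 2.000| = 0.211
IV: 2455/1292 ≈ 1.900 → |1.900 − 2.000| = 0.100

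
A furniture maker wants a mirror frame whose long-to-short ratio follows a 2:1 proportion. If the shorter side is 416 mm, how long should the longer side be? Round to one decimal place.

2:1 = 2.00000.
Longer side = 416 × 2.00000 ≈ 832.000 → 832.0 mm.

832.0 mm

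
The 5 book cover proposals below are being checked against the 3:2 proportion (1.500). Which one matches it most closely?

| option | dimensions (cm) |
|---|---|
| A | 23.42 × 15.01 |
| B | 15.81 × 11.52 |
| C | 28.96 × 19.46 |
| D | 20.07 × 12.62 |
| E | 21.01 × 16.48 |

Ratios (long/short): A ≈ 1.560; B ≈ 1.372; C ≈ 1.488; D ≈ 1.590; E ≈ 1.275.
3:2 ≈ 1.500; option C is nearest (Δ 0.012).

C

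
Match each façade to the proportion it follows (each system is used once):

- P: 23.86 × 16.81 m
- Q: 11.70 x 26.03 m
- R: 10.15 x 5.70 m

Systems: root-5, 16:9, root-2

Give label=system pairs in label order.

Ratios: P ≈ 1.419; Q ≈ 2.225; R ≈ 1.781.
Targets: root-5 ≈ 2.236; 16:9 ≈ 1.778; root-2 ≈ 1.414.

P=root-2, Q=root-5, R=16:9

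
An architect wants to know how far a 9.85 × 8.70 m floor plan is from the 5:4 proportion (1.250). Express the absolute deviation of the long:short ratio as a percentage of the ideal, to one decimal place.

Ratio = 9.85 / 8.70 ≈ 1.1322.
Ideal 5:4 = 1.2500. |1.1322 − 1.2500| / 1.2500 ≈ 9.42% → 9.4%.

9.4%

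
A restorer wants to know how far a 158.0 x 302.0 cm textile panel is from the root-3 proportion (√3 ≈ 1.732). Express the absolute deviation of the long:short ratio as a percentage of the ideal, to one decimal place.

10.4%

Ratio = 302.0 / 158.0 ≈ 1.9114.
Ideal root-3 ≈ 1.7321. |1.9114 − 1.7321| / 1.7321 ≈ 10.35% → 10.4%.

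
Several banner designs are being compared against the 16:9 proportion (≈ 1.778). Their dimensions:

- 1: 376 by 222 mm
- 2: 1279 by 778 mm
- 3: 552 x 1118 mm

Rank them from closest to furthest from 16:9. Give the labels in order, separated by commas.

1, 2, 3

Ratios: 1 = 376 / 222 ≈ 1.694; 2 = 1279 / 778 ≈ 1.644; 3 = 1118 / 552 ≈ 2.025.
|Δ from 1.778|: 1 0.084; 2 0.134; 3 0.247.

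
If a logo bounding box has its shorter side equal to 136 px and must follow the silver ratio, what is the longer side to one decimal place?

silver ratio ≈ 2.41421.
Longer side = 136 × 2.41421 ≈ 328.333 → 328.3 px.

328.3 px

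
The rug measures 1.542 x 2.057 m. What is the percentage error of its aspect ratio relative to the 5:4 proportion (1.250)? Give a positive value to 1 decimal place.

6.7%

Ratio = 2.057 / 1.542 ≈ 1.3340.
Ideal 5:4 = 1.2500. |1.3340 − 1.2500| / 1.2500 ≈ 6.72% → 6.7%.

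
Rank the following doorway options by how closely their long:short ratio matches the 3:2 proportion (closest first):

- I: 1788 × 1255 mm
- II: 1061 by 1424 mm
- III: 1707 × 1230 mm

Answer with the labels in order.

I, III, II

Ratios: I = 1788 / 1255 ≈ 1.425; II = 1424 / 1061 ≈ 1.342; III = 1707 / 1230 ≈ 1.388.
|Δ from 1.500|: I 0.075; II 0.158; III 0.112.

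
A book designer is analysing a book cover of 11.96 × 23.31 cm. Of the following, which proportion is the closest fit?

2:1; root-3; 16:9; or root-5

2:1

Ratio = 23.31 / 11.96 ≈ 1.949.
Distances: 2:1 2.000 (Δ 0.051); root-3 1.732 (Δ 0.217); 16:9 1.778 (Δ 0.171); root-5 2.236 (Δ 0.287).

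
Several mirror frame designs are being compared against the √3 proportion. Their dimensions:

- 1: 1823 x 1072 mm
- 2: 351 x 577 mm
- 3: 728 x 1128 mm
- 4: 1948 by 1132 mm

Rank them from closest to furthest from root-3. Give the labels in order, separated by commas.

1: 1823/1072 ≈ 1.701 → |1.701 − 1.732| = 0.031
2: 577/351 ≈ 1.644 → |1.644 − 1.732| = 0.088
3: 1128/728 ≈ 1.549 → |1.549 − 1.732| = 0.183
4: 1948/1132 ≈ 1.721 → |1.721 − 1.732| = 0.011

4, 1, 2, 3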